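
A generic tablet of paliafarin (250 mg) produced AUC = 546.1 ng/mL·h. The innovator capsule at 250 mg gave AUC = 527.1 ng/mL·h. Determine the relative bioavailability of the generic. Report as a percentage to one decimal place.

F_rel = 103.6%

F_rel = (AUC_test/D_test) / (AUC_ref/D_ref)
      = (546.1/250) / (527.1/250)
      = 2.1844 / 2.1084 = 1.0360 = 103.60%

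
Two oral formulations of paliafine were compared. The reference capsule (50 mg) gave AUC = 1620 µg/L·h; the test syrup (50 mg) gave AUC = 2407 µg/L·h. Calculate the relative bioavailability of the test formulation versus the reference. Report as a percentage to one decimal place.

F_rel = (AUC_test/D_test) / (AUC_ref/D_ref)
      = (2407/50) / (1620/50)
      = 48.14 / 32.4 = 1.4858 = 148.58%

F_rel = 148.6%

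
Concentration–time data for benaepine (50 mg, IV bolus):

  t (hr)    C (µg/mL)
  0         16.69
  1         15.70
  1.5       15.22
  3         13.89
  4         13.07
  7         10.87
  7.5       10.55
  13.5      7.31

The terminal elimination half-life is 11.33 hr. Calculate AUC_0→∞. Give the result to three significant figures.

Trapezoidal AUC_0→13.5:
  [0→1]: (16.69+15.70)/2 × 1 = 16.195
  [1→1.5]: (15.70+15.22)/2 × 0.5 = 7.73
  [1.5→3]: (15.22+13.89)/2 × 1.5 = 21.8325
  [3→4]: (13.89+13.07)/2 × 1 = 13.48
  [4→7]: (13.07+10.87)/2 × 3 = 35.91
  [7→7.5]: (10.87+10.55)/2 × 0.5 = 5.355
  [7.5→13.5]: (10.55+7.31)/2 × 6 = 53.58
  Sum = 154.0825 µg/mL·hr
k_e = ln2 / t½ = 0.693147 / 11.33 = 0.0612 hr^-1
Extrapolated tail: C_last / k_e = 7.31 / 0.0612 = 119.444
AUC_0→∞ = 154.0825 + 119.444 = 273.5265 µg/mL·hr

AUC = 274 µg/mL·hr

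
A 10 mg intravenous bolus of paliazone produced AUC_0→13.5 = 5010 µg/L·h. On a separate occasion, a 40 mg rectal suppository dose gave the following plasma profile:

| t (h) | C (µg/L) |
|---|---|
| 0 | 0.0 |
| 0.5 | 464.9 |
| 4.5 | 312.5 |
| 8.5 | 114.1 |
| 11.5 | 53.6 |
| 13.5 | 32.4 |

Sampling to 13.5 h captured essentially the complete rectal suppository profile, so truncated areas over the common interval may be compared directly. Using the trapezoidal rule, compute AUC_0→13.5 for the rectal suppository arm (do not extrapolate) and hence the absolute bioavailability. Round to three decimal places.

Trapezoidal AUC_0→13.5 (rectal suppository):
  [0→0.5]: (0.0+464.9)/2 × 0.5 = 116.225
  [0.5→4.5]: (464.9+312.5)/2 × 4 = 1554.8
  [4.5→8.5]: (312.5+114.1)/2 × 4 = 853.2
  [8.5→11.5]: (114.1+53.6)/2 × 3 = 251.55
  [11.5→13.5]: (53.6+32.4)/2 × 2 = 86.0
  Sum = 2861.775 µg/L·h
F = (AUC_ev/D_ev)/(AUC_iv/D_iv) = (2861.775/40)/(5010/10) = 71.544375/501 = 0.1428

F = 0.143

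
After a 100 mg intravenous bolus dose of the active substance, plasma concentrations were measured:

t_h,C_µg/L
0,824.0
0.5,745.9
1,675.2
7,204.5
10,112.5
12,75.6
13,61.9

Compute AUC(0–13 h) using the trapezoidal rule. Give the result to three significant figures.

AUC = 4120 µg/L·h

Trapezoidal AUC_0→13:
  [0→0.5]: (824.0+745.9)/2 × 0.5 = 392.475
  [0.5→1]: (745.9+675.2)/2 × 0.5 = 355.275
  [1→7]: (675.2+204.5)/2 × 6 = 2639.1
  [7→10]: (204.5+112.5)/2 × 3 = 475.5
  [10→12]: (112.5+75.6)/2 × 2 = 188.1
  [12→13]: (75.6+61.9)/2 × 1 = 68.75
  Sum = 4119.2 µg/L·h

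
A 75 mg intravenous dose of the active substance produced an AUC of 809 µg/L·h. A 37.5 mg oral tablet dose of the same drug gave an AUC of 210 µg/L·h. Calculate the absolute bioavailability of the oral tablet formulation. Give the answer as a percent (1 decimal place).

F = (AUC_ev / D_ev) / (AUC_iv / D_iv)
  = (210/37.5) / (809/75)
  = 5.6 / 10.7867 = 0.5192
  = 51.92%

F = 51.9%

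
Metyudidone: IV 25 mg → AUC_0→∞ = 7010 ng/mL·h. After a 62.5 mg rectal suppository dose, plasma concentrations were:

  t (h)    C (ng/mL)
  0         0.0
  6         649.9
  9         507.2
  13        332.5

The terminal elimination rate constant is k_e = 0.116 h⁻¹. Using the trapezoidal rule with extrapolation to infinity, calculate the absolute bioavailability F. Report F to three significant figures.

Trapezoidal AUC_0→13 (rectal suppository):
  [0→6]: (0.0+649.9)/2 × 6 = 1949.7
  [6→9]: (649.9+507.2)/2 × 3 = 1735.65
  [9→13]: (507.2+332.5)/2 × 4 = 1679.4
  Sum = 5364.75 ng/mL·h
Tail: C_last/k_e = 332.5/0.116 = 2866.379
AUC_0→∞ (rectal suppository) = 5364.75 + 2866.379 = 8231.129 ng/mL·h
F = (AUC_ev/D_ev)/(AUC_iv/D_iv) = (8231.129/62.5)/(7010/25) = 131.698/280.4 = 0.4697

F = 0.470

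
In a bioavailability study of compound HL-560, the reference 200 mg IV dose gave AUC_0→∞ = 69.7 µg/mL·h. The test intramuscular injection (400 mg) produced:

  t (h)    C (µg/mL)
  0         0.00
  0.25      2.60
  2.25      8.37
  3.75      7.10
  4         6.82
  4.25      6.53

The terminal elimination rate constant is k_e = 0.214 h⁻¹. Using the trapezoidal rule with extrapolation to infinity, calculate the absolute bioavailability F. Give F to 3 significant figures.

F = 0.408

Trapezoidal AUC_0→4.25 (intramuscular injection):
  [0→0.25]: (0.00+2.60)/2 × 0.25 = 0.325
  [0.25→2.25]: (2.60+8.37)/2 × 2 = 10.97
  [2.25→3.75]: (8.37+7.10)/2 × 1.5 = 11.6025
  [3.75→4]: (7.10+6.82)/2 × 0.25 = 1.74
  [4→4.25]: (6.82+6.53)/2 × 0.25 = 1.66875
  Sum = 26.30625 µg/mL·h
Tail: C_last/k_e = 6.53/0.214 = 30.514
AUC_0→∞ (intramuscular injection) = 26.30625 + 30.514 = 56.82025 µg/mL·h
F = (AUC_ev/D_ev)/(AUC_iv/D_iv) = (56.82025/400)/(69.7/200) = 0.142051/0.3485 = 0.4076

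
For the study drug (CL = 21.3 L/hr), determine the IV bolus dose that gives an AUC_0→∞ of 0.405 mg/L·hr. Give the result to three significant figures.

Dose = 8.63 mg

Dose_iv = CL × AUC_0→∞
     = 21.3 × 0.405 = 8.6265 mg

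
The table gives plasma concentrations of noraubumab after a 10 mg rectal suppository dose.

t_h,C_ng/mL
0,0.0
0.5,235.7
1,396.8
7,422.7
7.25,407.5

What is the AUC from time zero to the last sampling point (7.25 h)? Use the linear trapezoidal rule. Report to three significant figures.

Trapezoidal AUC_0→7.25:
  [0→0.5]: (0.0+235.7)/2 × 0.5 = 58.925
  [0.5→1]: (235.7+396.8)/2 × 0.5 = 158.125
  [1→7]: (396.8+422.7)/2 × 6 = 2458.5
  [7→7.25]: (422.7+407.5)/2 × 0.25 = 103.775
  Sum = 2779.325 ng/mL·h

AUC = 2780 ng/mL·h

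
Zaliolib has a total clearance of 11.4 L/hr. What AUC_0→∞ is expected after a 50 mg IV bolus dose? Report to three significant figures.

AUC_0→∞ = Dose_iv / CL
        = 50 / 11.4 = 4.38596 mg/L·hr

AUC = 4.39 mg/L·hr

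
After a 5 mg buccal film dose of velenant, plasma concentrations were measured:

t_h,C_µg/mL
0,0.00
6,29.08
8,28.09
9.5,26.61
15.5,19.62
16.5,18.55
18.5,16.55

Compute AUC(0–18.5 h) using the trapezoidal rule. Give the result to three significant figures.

Trapezoidal AUC_0→18.5:
  [0→6]: (0.00+29.08)/2 × 6 = 87.24
  [6→8]: (29.08+28.09)/2 × 2 = 57.17
  [8→9.5]: (28.09+26.61)/2 × 1.5 = 41.025
  [9.5→15.5]: (26.61+19.62)/2 × 6 = 138.69
  [15.5→16.5]: (19.62+18.55)/2 × 1 = 19.085
  [16.5→18.5]: (18.55+16.55)/2 × 2 = 35.1
  Sum = 378.31 µg/mL·h

AUC = 378 µg/mL·h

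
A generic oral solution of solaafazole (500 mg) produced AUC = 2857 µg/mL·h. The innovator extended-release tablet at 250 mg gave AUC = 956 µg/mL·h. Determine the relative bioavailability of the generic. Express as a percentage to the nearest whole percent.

F_rel = 149%

F_rel = (AUC_test/D_test) / (AUC_ref/D_ref)
      = (2857/500) / (956/250)
      = 5.714 / 3.824 = 1.4942 = 149.42%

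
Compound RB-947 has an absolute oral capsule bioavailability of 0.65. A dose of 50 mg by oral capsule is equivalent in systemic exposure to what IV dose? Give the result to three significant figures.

D_iv = 32.5 mg

Systemic exposure from an extravascular dose = F × D_ev, so the equivalent IV dose is F × D_ev.
D_iv = F × D_ev = 0.65 × 50 = 32.5 mg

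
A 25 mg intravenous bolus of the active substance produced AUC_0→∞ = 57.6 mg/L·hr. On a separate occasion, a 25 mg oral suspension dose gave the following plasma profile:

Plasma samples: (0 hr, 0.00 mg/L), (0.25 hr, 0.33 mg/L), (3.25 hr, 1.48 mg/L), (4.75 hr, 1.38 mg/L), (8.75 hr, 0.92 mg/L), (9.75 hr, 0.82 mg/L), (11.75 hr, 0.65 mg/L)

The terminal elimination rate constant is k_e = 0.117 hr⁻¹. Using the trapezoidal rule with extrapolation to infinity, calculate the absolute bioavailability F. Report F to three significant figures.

Trapezoidal AUC_0→11.75 (oral suspension):
  [0→0.25]: (0.00+0.33)/2 × 0.25 = 0.04125
  [0.25→3.25]: (0.33+1.48)/2 × 3 = 2.715
  [3.25→4.75]: (1.48+1.38)/2 × 1.5 = 2.145
  [4.75→8.75]: (1.38+0.92)/2 × 4 = 4.6
  [8.75→9.75]: (0.92+0.82)/2 × 1 = 0.87
  [9.75→11.75]: (0.82+0.65)/2 × 2 = 1.47
  Sum = 11.84125 mg/L·hr
Tail: C_last/k_e = 0.65/0.117 = 5.556
AUC_0→∞ (oral suspension) = 11.84125 + 5.556 = 17.39725 mg/L·hr
F = (AUC_ev/D_ev)/(AUC_iv/D_iv) = (17.39725/25)/(57.6/25) = 0.69589/2.304 = 0.3020

F = 0.302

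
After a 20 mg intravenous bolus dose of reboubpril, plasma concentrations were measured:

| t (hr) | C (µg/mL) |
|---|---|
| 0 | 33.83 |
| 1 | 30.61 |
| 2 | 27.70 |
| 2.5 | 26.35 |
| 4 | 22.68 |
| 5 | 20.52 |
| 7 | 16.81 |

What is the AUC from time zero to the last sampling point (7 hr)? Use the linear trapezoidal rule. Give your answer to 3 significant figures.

AUC = 171 µg/mL·hr

Trapezoidal AUC_0→7:
  [0→1]: (33.83+30.61)/2 × 1 = 32.22
  [1→2]: (30.61+27.70)/2 × 1 = 29.155
  [2→2.5]: (27.70+26.35)/2 × 0.5 = 13.5125
  [2.5→4]: (26.35+22.68)/2 × 1.5 = 36.7725
  [4→5]: (22.68+20.52)/2 × 1 = 21.6
  [5→7]: (20.52+16.81)/2 × 2 = 37.33
  Sum = 170.59 µg/mL·hr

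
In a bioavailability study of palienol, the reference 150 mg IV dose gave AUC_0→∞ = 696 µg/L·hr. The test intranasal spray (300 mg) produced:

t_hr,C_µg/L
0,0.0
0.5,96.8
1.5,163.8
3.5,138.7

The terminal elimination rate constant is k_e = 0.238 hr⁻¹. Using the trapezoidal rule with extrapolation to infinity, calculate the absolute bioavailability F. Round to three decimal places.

Trapezoidal AUC_0→3.5 (intranasal spray):
  [0→0.5]: (0.0+96.8)/2 × 0.5 = 24.2
  [0.5→1.5]: (96.8+163.8)/2 × 1 = 130.3
  [1.5→3.5]: (163.8+138.7)/2 × 2 = 302.5
  Sum = 457.0 µg/L·hr
Tail: C_last/k_e = 138.7/0.238 = 582.773
AUC_0→∞ (intranasal spray) = 457.0 + 582.773 = 1039.773 µg/L·hr
F = (AUC_ev/D_ev)/(AUC_iv/D_iv) = (1039.773/300)/(696/150) = 3.46591/4.64 = 0.7470

F = 0.747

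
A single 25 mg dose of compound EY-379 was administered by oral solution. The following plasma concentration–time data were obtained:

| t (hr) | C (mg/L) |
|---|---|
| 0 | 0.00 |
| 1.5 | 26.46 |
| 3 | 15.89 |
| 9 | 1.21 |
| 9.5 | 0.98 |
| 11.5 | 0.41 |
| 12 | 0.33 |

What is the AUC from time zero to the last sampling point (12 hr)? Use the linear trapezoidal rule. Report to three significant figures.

Trapezoidal AUC_0→12:
  [0→1.5]: (0.00+26.46)/2 × 1.5 = 19.845
  [1.5→3]: (26.46+15.89)/2 × 1.5 = 31.7625
  [3→9]: (15.89+1.21)/2 × 6 = 51.3
  [9→9.5]: (1.21+0.98)/2 × 0.5 = 0.5475
  [9.5→11.5]: (0.98+0.41)/2 × 2 = 1.39
  [11.5→12]: (0.41+0.33)/2 × 0.5 = 0.185
  Sum = 105.03 mg/L·hr

AUC = 105 mg/L·hr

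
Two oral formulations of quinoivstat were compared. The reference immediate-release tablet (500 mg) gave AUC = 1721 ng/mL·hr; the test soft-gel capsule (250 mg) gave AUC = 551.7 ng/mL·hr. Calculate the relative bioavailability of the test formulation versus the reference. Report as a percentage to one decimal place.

F_rel = 64.1%

F_rel = (AUC_test/D_test) / (AUC_ref/D_ref)
      = (551.7/250) / (1721/500)
      = 2.2068 / 3.442 = 0.6411 = 64.11%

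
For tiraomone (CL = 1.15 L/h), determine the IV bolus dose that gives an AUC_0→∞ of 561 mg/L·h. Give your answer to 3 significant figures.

Dose = 645 mg

Dose_iv = CL × AUC_0→∞
     = 1.15 × 561 = 645.15 mg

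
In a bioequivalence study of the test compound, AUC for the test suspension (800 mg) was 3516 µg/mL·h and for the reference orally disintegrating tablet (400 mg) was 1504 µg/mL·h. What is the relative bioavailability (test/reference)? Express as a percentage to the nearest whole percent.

F_rel = (AUC_test/D_test) / (AUC_ref/D_ref)
      = (3516/800) / (1504/400)
      = 4.395 / 3.76 = 1.1689 = 116.89%

F_rel = 117%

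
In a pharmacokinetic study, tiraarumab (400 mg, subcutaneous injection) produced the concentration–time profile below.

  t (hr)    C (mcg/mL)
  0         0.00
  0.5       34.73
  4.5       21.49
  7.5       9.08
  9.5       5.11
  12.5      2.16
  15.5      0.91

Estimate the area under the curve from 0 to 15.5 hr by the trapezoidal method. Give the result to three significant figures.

AUC = 197 mcg/mL·hr

Trapezoidal AUC_0→15.5:
  [0→0.5]: (0.00+34.73)/2 × 0.5 = 8.6825
  [0.5→4.5]: (34.73+21.49)/2 × 4 = 112.44
  [4.5→7.5]: (21.49+9.08)/2 × 3 = 45.855
  [7.5→9.5]: (9.08+5.11)/2 × 2 = 14.19
  [9.5→12.5]: (5.11+2.16)/2 × 3 = 10.905
  [12.5→15.5]: (2.16+0.91)/2 × 3 = 4.605
  Sum = 196.6775 mcg/mL·hr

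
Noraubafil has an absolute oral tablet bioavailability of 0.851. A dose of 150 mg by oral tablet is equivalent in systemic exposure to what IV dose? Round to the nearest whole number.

D_iv = 128 mg

Systemic exposure from an extravascular dose = F × D_ev, so the equivalent IV dose is F × D_ev.
D_iv = F × D_ev = 0.851 × 150 = 127.65 mg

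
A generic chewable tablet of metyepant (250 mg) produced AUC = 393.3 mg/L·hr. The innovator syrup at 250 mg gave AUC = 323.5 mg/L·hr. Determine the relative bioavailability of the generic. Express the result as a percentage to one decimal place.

F_rel = 121.6%

F_rel = (AUC_test/D_test) / (AUC_ref/D_ref)
      = (393.3/250) / (323.5/250)
      = 1.5732 / 1.294 = 1.2158 = 121.58%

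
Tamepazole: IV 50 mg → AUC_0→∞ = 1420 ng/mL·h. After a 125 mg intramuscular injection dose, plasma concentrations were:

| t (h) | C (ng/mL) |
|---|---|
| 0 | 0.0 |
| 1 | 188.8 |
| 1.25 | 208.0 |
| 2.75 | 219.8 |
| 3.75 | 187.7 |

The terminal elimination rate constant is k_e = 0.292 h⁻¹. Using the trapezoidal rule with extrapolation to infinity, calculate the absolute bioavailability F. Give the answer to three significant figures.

Trapezoidal AUC_0→3.75 (intramuscular injection):
  [0→1]: (0.0+188.8)/2 × 1 = 94.4
  [1→1.25]: (188.8+208.0)/2 × 0.25 = 49.6
  [1.25→2.75]: (208.0+219.8)/2 × 1.5 = 320.85
  [2.75→3.75]: (219.8+187.7)/2 × 1 = 203.75
  Sum = 668.6 ng/mL·h
Tail: C_last/k_e = 187.7/0.292 = 642.808
AUC_0→∞ (intramuscular injection) = 668.6 + 642.808 = 1311.408 ng/mL·h
F = (AUC_ev/D_ev)/(AUC_iv/D_iv) = (1311.408/125)/(1420/50) = 10.491264/28.4 = 0.3694

F = 0.369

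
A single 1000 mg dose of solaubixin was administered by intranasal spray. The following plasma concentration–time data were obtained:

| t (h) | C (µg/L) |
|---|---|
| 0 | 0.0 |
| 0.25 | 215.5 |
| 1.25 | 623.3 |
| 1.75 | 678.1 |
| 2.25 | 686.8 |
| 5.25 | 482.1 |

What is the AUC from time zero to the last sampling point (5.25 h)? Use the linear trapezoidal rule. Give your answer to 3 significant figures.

AUC = 2870 µg/L·h

Trapezoidal AUC_0→5.25:
  [0→0.25]: (0.0+215.5)/2 × 0.25 = 26.9375
  [0.25→1.25]: (215.5+623.3)/2 × 1 = 419.4
  [1.25→1.75]: (623.3+678.1)/2 × 0.5 = 325.35
  [1.75→2.25]: (678.1+686.8)/2 × 0.5 = 341.225
  [2.25→5.25]: (686.8+482.1)/2 × 3 = 1753.35
  Sum = 2866.2625 µg/L·h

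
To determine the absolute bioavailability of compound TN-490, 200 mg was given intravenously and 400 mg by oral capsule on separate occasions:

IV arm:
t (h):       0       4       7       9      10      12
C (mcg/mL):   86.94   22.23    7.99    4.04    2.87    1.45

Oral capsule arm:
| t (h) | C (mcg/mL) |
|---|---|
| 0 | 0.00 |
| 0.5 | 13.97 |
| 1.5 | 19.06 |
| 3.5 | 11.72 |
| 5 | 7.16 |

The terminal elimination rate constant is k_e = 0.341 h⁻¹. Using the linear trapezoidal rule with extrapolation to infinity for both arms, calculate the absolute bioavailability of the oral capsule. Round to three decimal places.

F = 0.149

Trapezoidal AUC_0→12 (IV):
  [0→4]: (86.94+22.23)/2 × 4 = 218.34
  [4→7]: (22.23+7.99)/2 × 3 = 45.33
  [7→9]: (7.99+4.04)/2 × 2 = 12.03
  [9→10]: (4.04+2.87)/2 × 1 = 3.455
  [10→12]: (2.87+1.45)/2 × 2 = 4.32
  Sum = 283.475 mcg/mL·h
IV tail: 1.45/0.341 = 4.252; AUC_iv,0→∞ = 283.475 + 4.252 = 287.727 mcg/mL·h
Trapezoidal AUC_0→5 (oral capsule):
  [0→0.5]: (0.00+13.97)/2 × 0.5 = 3.4925
  [0.5→1.5]: (13.97+19.06)/2 × 1 = 16.515
  [1.5→3.5]: (19.06+11.72)/2 × 2 = 30.78
  [3.5→5]: (11.72+7.16)/2 × 1.5 = 14.16
  Sum = 64.9475 mcg/mL·h
oral capsule tail: 7.16/0.341 = 20.997; AUC_ev,0→∞ = 64.9475 + 20.997 = 85.9445 mcg/mL·h
F = (AUC_ev/D_ev)/(AUC_iv/D_iv) = (85.9445/400)/(287.727/200) = 0.21486125/1.438635 = 0.1494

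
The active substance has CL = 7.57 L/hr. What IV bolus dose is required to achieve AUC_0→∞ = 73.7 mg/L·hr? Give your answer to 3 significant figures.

Dose = 558 mg

Dose_iv = CL × AUC_0→∞
     = 7.57 × 73.7 = 557.909 mg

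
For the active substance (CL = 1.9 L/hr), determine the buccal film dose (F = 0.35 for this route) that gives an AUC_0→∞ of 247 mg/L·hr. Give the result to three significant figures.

Dose = CL × AUC_0→∞ / F
     = 1.9 × 247 / 0.35 = 1340.86 mg

Dose = 1340 mg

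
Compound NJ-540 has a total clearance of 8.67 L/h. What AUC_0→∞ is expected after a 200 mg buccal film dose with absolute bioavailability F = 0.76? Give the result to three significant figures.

AUC = 17.5 mg/L·h

AUC_0→∞ = F × Dose / CL
        = 0.76 × 200 / 8.67 = 17.5317 mg/L·h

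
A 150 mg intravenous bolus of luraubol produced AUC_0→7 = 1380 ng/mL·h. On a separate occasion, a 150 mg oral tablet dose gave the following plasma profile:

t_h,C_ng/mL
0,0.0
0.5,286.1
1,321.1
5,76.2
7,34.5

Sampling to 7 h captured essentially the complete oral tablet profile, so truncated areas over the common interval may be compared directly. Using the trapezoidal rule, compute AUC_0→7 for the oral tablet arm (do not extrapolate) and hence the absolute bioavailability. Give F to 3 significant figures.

F = 0.818

Trapezoidal AUC_0→7 (oral tablet):
  [0→0.5]: (0.0+286.1)/2 × 0.5 = 71.525
  [0.5→1]: (286.1+321.1)/2 × 0.5 = 151.8
  [1→5]: (321.1+76.2)/2 × 4 = 794.6
  [5→7]: (76.2+34.5)/2 × 2 = 110.7
  Sum = 1128.625 ng/mL·h
F = (AUC_ev/D_ev)/(AUC_iv/D_iv) = (1128.625/150)/(1380/150) = 7.52417/9.2 = 0.8178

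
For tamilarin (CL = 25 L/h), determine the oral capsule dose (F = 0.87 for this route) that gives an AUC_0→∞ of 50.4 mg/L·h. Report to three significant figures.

Dose = 1450 mg

Dose = CL × AUC_0→∞ / F
     = 25 × 50.4 / 0.87 = 1448.28 mg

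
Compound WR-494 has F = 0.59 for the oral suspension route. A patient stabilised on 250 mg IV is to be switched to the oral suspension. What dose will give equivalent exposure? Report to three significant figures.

For equal systemic exposure: F × D_ev = D_iv
D_ev = D_iv / F = 250 / 0.59 = 423.729 mg

D_oral = 424 mg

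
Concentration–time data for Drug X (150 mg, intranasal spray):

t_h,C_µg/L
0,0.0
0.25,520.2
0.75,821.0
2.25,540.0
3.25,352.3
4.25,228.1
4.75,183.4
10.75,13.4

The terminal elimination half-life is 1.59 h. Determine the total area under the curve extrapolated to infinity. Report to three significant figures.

AUC = 2880 µg/L·h

Trapezoidal AUC_0→10.75:
  [0→0.25]: (0.0+520.2)/2 × 0.25 = 65.025
  [0.25→0.75]: (520.2+821.0)/2 × 0.5 = 335.3
  [0.75→2.25]: (821.0+540.0)/2 × 1.5 = 1020.75
  [2.25→3.25]: (540.0+352.3)/2 × 1 = 446.15
  [3.25→4.25]: (352.3+228.1)/2 × 1 = 290.2
  [4.25→4.75]: (228.1+183.4)/2 × 0.5 = 102.875
  [4.75→10.75]: (183.4+13.4)/2 × 6 = 590.4
  Sum = 2850.7 µg/L·h
k_e = ln2 / t½ = 0.693147 / 1.59 = 0.4359 h^-1
Extrapolated tail: C_last / k_e = 13.4 / 0.4359 = 30.741
AUC_0→∞ = 2850.7 + 30.741 = 2881.441 µg/L·h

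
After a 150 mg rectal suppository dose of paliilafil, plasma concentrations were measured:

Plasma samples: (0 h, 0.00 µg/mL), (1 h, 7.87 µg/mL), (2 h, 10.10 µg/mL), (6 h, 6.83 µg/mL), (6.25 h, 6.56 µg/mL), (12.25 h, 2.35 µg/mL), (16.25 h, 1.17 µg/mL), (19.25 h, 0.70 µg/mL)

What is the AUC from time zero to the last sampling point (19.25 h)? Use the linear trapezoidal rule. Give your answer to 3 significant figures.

AUC = 85.0 µg/mL·h

Trapezoidal AUC_0→19.25:
  [0→1]: (0.00+7.87)/2 × 1 = 3.935
  [1→2]: (7.87+10.10)/2 × 1 = 8.985
  [2→6]: (10.10+6.83)/2 × 4 = 33.86
  [6→6.25]: (6.83+6.56)/2 × 0.25 = 1.67375
  [6.25→12.25]: (6.56+2.35)/2 × 6 = 26.73
  [12.25→16.25]: (2.35+1.17)/2 × 4 = 7.04
  [16.25→19.25]: (1.17+0.70)/2 × 3 = 2.805
  Sum = 85.02875 µg/mL·h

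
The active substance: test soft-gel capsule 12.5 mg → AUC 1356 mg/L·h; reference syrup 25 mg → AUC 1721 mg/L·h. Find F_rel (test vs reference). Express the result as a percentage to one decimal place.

F_rel = (AUC_test/D_test) / (AUC_ref/D_ref)
      = (1356/12.5) / (1721/25)
      = 108.48 / 68.84 = 1.5758 = 157.58%

F_rel = 157.6%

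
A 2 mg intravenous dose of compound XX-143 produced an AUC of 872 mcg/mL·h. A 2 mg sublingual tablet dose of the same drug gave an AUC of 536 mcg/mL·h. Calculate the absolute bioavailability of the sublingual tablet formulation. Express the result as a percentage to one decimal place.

F = (AUC_ev / D_ev) / (AUC_iv / D_iv)
  = (536/2) / (872/2)
  = 268 / 436 = 0.6147
  = 61.47%

F = 61.5%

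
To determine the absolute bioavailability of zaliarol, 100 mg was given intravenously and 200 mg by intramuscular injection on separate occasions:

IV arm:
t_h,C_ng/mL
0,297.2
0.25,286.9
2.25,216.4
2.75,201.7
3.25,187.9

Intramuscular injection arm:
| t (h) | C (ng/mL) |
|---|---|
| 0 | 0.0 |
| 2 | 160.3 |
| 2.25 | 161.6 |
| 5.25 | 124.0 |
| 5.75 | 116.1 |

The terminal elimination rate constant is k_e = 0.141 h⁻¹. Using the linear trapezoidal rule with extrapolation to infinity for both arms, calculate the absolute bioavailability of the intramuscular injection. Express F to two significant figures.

Trapezoidal AUC_0→3.25 (IV):
  [0→0.25]: (297.2+286.9)/2 × 0.25 = 73.0125
  [0.25→2.25]: (286.9+216.4)/2 × 2 = 503.3
  [2.25→2.75]: (216.4+201.7)/2 × 0.5 = 104.525
  [2.75→3.25]: (201.7+187.9)/2 × 0.5 = 97.4
  Sum = 778.2375 ng/mL·h
IV tail: 187.9/0.141 = 1332.624; AUC_iv,0→∞ = 778.2375 + 1332.624 = 2110.8615 ng/mL·h
Trapezoidal AUC_0→5.75 (intramuscular injection):
  [0→2]: (0.0+160.3)/2 × 2 = 160.3
  [2→2.25]: (160.3+161.6)/2 × 0.25 = 40.2375
  [2.25→5.25]: (161.6+124.0)/2 × 3 = 428.4
  [5.25→5.75]: (124.0+116.1)/2 × 0.5 = 60.025
  Sum = 688.9625 ng/mL·h
intramuscular injection tail: 116.1/0.141 = 823.404; AUC_ev,0→∞ = 688.9625 + 823.404 = 1512.3665 ng/mL·h
F = (AUC_ev/D_ev)/(AUC_iv/D_iv) = (1512.3665/200)/(2110.8615/100) = 7.5618325/21.108615 = 0.3582

F = 0.36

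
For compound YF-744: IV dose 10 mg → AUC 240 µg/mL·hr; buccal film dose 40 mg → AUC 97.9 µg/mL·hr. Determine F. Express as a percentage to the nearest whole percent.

F = 10%

F = (AUC_ev / D_ev) / (AUC_iv / D_iv)
  = (97.9/40) / (240/10)
  = 2.4475 / 24 = 0.1020
  = 10.20%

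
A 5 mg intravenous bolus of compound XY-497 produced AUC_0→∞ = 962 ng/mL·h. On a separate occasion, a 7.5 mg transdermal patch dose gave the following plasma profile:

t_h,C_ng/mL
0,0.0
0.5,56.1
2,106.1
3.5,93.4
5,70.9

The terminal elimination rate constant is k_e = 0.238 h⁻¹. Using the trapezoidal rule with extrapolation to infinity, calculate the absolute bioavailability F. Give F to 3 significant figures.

Trapezoidal AUC_0→5 (transdermal patch):
  [0→0.5]: (0.0+56.1)/2 × 0.5 = 14.025
  [0.5→2]: (56.1+106.1)/2 × 1.5 = 121.65
  [2→3.5]: (106.1+93.4)/2 × 1.5 = 149.625
  [3.5→5]: (93.4+70.9)/2 × 1.5 = 123.225
  Sum = 408.525 ng/mL·h
Tail: C_last/k_e = 70.9/0.238 = 297.899
AUC_0→∞ (transdermal patch) = 408.525 + 297.899 = 706.424 ng/mL·h
F = (AUC_ev/D_ev)/(AUC_iv/D_iv) = (706.424/7.5)/(962/5) = 94.1899/192.4 = 0.4896

F = 0.490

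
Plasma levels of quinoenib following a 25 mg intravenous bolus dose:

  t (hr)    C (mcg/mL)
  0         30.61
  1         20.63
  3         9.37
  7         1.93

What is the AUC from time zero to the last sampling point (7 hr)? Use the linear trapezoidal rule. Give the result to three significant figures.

Trapezoidal AUC_0→7:
  [0→1]: (30.61+20.63)/2 × 1 = 25.62
  [1→3]: (20.63+9.37)/2 × 2 = 30.0
  [3→7]: (9.37+1.93)/2 × 4 = 22.6
  Sum = 78.22 mcg/mL·hr

AUC = 78.2 mcg/mL·hr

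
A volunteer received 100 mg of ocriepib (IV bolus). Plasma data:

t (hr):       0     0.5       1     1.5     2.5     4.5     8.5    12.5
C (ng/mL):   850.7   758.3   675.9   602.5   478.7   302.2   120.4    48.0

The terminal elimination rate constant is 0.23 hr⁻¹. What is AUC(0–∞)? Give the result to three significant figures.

AUC = 3790 ng/mL·hr

Trapezoidal AUC_0→12.5:
  [0→0.5]: (850.7+758.3)/2 × 0.5 = 402.25
  [0.5→1]: (758.3+675.9)/2 × 0.5 = 358.55
  [1→1.5]: (675.9+602.5)/2 × 0.5 = 319.6
  [1.5→2.5]: (602.5+478.7)/2 × 1 = 540.6
  [2.5→4.5]: (478.7+302.2)/2 × 2 = 780.9
  [4.5→8.5]: (302.2+120.4)/2 × 4 = 845.2
  [8.5→12.5]: (120.4+48.0)/2 × 4 = 336.8
  Sum = 3583.9 ng/mL·hr
Extrapolated tail: C_last / k_e = 48.0 / 0.23 = 208.696
AUC_0→∞ = 3583.9 + 208.696 = 3792.596 ng/mL·hr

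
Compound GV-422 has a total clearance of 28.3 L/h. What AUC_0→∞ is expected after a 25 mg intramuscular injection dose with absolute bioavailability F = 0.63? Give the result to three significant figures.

AUC = 0.557 mg/L·h

AUC_0→∞ = F × Dose / CL
        = 0.63 × 25 / 28.3 = 0.556537 mg/L·h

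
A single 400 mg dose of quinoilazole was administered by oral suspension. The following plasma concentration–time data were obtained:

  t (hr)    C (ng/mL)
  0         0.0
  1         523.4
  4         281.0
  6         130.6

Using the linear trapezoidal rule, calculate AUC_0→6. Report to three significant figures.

Trapezoidal AUC_0→6:
  [0→1]: (0.0+523.4)/2 × 1 = 261.7
  [1→4]: (523.4+281.0)/2 × 3 = 1206.6
  [4→6]: (281.0+130.6)/2 × 2 = 411.6
  Sum = 1879.9 ng/mL·hr

AUC = 1880 ng/mL·hr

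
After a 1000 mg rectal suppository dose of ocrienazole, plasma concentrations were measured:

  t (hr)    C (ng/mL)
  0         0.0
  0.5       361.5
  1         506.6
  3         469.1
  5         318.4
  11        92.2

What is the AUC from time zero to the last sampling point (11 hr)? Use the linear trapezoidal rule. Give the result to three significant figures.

Trapezoidal AUC_0→11:
  [0→0.5]: (0.0+361.5)/2 × 0.5 = 90.375
  [0.5→1]: (361.5+506.6)/2 × 0.5 = 217.025
  [1→3]: (506.6+469.1)/2 × 2 = 975.7
  [3→5]: (469.1+318.4)/2 × 2 = 787.5
  [5→11]: (318.4+92.2)/2 × 6 = 1231.8
  Sum = 3302.4 ng/mL·hr

AUC = 3300 ng/mL·hr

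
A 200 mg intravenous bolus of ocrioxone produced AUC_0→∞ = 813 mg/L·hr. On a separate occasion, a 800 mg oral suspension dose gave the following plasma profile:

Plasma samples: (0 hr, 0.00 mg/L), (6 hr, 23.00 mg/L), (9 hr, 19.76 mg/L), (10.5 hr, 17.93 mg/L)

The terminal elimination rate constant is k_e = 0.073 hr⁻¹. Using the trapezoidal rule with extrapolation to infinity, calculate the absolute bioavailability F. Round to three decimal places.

Trapezoidal AUC_0→10.5 (oral suspension):
  [0→6]: (0.00+23.00)/2 × 6 = 69.0
  [6→9]: (23.00+19.76)/2 × 3 = 64.14
  [9→10.5]: (19.76+17.93)/2 × 1.5 = 28.2675
  Sum = 161.4075 mg/L·hr
Tail: C_last/k_e = 17.93/0.073 = 245.616
AUC_0→∞ (oral suspension) = 161.4075 + 245.616 = 407.0235 mg/L·hr
F = (AUC_ev/D_ev)/(AUC_iv/D_iv) = (407.0235/800)/(813/200) = 0.508779/4.065 = 0.1252

F = 0.125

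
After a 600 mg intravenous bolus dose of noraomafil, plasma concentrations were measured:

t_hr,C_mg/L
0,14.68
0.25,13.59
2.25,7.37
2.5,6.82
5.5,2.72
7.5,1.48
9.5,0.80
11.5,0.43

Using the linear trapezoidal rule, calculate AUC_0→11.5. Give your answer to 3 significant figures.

AUC = 48.3 mg/L·hr

Trapezoidal AUC_0→11.5:
  [0→0.25]: (14.68+13.59)/2 × 0.25 = 3.53375
  [0.25→2.25]: (13.59+7.37)/2 × 2 = 20.96
  [2.25→2.5]: (7.37+6.82)/2 × 0.25 = 1.77375
  [2.5→5.5]: (6.82+2.72)/2 × 3 = 14.31
  [5.5→7.5]: (2.72+1.48)/2 × 2 = 4.2
  [7.5→9.5]: (1.48+0.80)/2 × 2 = 2.28
  [9.5→11.5]: (0.80+0.43)/2 × 2 = 1.23
  Sum = 48.2875 mg/L·hr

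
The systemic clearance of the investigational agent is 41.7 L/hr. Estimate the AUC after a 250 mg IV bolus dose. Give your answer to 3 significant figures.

AUC = 6.00 mg/L·hr

AUC_0→∞ = Dose_iv / CL
        = 250 / 41.7 = 5.9952 mg/L·hr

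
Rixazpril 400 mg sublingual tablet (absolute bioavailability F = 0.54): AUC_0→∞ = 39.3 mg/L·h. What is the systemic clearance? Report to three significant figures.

CL = 5.50 L/h

CL = F × Dose / AUC_0→∞
   = 0.54 × 400 / 39.3 = 5.49618 L/h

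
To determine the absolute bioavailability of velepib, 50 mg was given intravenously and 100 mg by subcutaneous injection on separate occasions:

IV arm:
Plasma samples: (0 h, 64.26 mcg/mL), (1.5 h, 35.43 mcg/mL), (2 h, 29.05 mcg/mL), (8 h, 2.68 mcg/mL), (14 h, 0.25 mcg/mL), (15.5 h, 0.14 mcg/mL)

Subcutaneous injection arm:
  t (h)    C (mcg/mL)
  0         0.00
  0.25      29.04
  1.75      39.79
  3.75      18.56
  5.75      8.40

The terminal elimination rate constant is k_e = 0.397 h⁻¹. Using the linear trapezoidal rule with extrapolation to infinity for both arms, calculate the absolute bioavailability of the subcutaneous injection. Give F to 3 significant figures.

Trapezoidal AUC_0→15.5 (IV):
  [0→1.5]: (64.26+35.43)/2 × 1.5 = 74.7675
  [1.5→2]: (35.43+29.05)/2 × 0.5 = 16.12
  [2→8]: (29.05+2.68)/2 × 6 = 95.19
  [8→14]: (2.68+0.25)/2 × 6 = 8.79
  [14→15.5]: (0.25+0.14)/2 × 1.5 = 0.2925
  Sum = 195.16 mcg/mL·h
IV tail: 0.14/0.397 = 0.353; AUC_iv,0→∞ = 195.16 + 0.353 = 195.513 mcg/mL·h
Trapezoidal AUC_0→5.75 (subcutaneous injection):
  [0→0.25]: (0.00+29.04)/2 × 0.25 = 3.63
  [0.25→1.75]: (29.04+39.79)/2 × 1.5 = 51.6225
  [1.75→3.75]: (39.79+18.56)/2 × 2 = 58.35
  [3.75→5.75]: (18.56+8.40)/2 × 2 = 26.96
  Sum = 140.5625 mcg/mL·h
subcutaneous injection tail: 8.40/0.397 = 21.159; AUC_ev,0→∞ = 140.5625 + 21.159 = 161.7215 mcg/mL·h
F = (AUC_ev/D_ev)/(AUC_iv/D_iv) = (161.7215/100)/(195.513/50) = 1.617215/3.91026 = 0.4136

F = 0.414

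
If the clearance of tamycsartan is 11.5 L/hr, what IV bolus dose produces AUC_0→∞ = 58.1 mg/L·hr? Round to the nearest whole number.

Dose = 668 mg

Dose_iv = CL × AUC_0→∞
     = 11.5 × 58.1 = 668.15 mg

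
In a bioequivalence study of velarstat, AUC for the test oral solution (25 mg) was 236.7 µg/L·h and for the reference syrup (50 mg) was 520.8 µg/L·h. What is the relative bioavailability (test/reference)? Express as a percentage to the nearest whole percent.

F_rel = (AUC_test/D_test) / (AUC_ref/D_ref)
      = (236.7/25) / (520.8/50)
      = 9.468 / 10.416 = 0.9090 = 90.90%

F_rel = 91%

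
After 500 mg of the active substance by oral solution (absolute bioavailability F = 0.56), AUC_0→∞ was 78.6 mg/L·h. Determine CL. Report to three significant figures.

CL = 3.56 L/h

CL = F × Dose / AUC_0→∞
   = 0.56 × 500 / 78.6 = 3.56234 L/h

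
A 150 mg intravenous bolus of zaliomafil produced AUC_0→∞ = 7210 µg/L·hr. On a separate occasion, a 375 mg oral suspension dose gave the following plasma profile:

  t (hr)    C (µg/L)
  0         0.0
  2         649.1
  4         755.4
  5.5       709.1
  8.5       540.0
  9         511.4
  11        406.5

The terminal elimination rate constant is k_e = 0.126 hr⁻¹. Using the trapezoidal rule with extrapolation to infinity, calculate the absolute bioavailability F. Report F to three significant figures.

Trapezoidal AUC_0→11 (oral suspension):
  [0→2]: (0.0+649.1)/2 × 2 = 649.1
  [2→4]: (649.1+755.4)/2 × 2 = 1404.5
  [4→5.5]: (755.4+709.1)/2 × 1.5 = 1098.375
  [5.5→8.5]: (709.1+540.0)/2 × 3 = 1873.65
  [8.5→9]: (540.0+511.4)/2 × 0.5 = 262.85
  [9→11]: (511.4+406.5)/2 × 2 = 917.9
  Sum = 6206.375 µg/L·hr
Tail: C_last/k_e = 406.5/0.126 = 3226.190
AUC_0→∞ (oral suspension) = 6206.375 + 3226.190 = 9432.565 µg/L·hr
F = (AUC_ev/D_ev)/(AUC_iv/D_iv) = (9432.565/375)/(7210/150) = 25.1535/48.0667 = 0.5233

F = 0.523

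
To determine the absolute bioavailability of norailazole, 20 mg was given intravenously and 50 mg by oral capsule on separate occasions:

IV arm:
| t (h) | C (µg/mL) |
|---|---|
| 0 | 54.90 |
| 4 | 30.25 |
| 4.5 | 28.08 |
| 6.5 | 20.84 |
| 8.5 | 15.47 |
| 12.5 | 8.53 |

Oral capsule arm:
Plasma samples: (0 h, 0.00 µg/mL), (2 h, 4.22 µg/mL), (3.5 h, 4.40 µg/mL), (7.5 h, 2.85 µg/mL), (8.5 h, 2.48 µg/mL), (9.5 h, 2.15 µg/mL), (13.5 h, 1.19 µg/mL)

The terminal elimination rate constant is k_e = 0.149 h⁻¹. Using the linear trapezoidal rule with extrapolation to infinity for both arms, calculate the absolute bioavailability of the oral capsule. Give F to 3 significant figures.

F = 0.0478

Trapezoidal AUC_0→12.5 (IV):
  [0→4]: (54.90+30.25)/2 × 4 = 170.3
  [4→4.5]: (30.25+28.08)/2 × 0.5 = 14.5825
  [4.5→6.5]: (28.08+20.84)/2 × 2 = 48.92
  [6.5→8.5]: (20.84+15.47)/2 × 2 = 36.31
  [8.5→12.5]: (15.47+8.53)/2 × 4 = 48.0
  Sum = 318.1125 µg/mL·h
IV tail: 8.53/0.149 = 57.248; AUC_iv,0→∞ = 318.1125 + 57.248 = 375.3605 µg/mL·h
Trapezoidal AUC_0→13.5 (oral capsule):
  [0→2]: (0.00+4.22)/2 × 2 = 4.22
  [2→3.5]: (4.22+4.40)/2 × 1.5 = 6.465
  [3.5→7.5]: (4.40+2.85)/2 × 4 = 14.5
  [7.5→8.5]: (2.85+2.48)/2 × 1 = 2.665
  [8.5→9.5]: (2.48+2.15)/2 × 1 = 2.315
  [9.5→13.5]: (2.15+1.19)/2 × 4 = 6.68
  Sum = 36.845 µg/mL·h
oral capsule tail: 1.19/0.149 = 7.987; AUC_ev,0→∞ = 36.845 + 7.987 = 44.832 µg/mL·h
F = (AUC_ev/D_ev)/(AUC_iv/D_iv) = (44.832/50)/(375.3605/20) = 0.89664/18.768025 = 0.0478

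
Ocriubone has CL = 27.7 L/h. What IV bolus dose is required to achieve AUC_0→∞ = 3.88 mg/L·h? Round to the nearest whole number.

Dose_iv = CL × AUC_0→∞
     = 27.7 × 3.88 = 107.476 mg

Dose = 107 mg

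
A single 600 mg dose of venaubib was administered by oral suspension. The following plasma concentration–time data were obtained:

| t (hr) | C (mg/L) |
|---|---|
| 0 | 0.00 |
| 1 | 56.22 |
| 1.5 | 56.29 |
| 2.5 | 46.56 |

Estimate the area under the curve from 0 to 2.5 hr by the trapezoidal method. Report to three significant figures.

Trapezoidal AUC_0→2.5:
  [0→1]: (0.00+56.22)/2 × 1 = 28.11
  [1→1.5]: (56.22+56.29)/2 × 0.5 = 28.1275
  [1.5→2.5]: (56.29+46.56)/2 × 1 = 51.425
  Sum = 107.6625 mg/L·hr

AUC = 108 mg/L·hr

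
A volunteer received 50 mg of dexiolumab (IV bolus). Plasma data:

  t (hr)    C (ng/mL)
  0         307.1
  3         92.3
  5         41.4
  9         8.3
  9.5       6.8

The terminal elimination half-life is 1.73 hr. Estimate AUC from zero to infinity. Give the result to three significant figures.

AUC = 853 ng/mL·hr

Trapezoidal AUC_0→9.5:
  [0→3]: (307.1+92.3)/2 × 3 = 599.1
  [3→5]: (92.3+41.4)/2 × 2 = 133.7
  [5→9]: (41.4+8.3)/2 × 4 = 99.4
  [9→9.5]: (8.3+6.8)/2 × 0.5 = 3.775
  Sum = 835.975 ng/mL·hr
k_e = ln2 / t½ = 0.693147 / 1.73 = 0.4007 hr^-1
Extrapolated tail: C_last / k_e = 6.8 / 0.4007 = 16.970
AUC_0→∞ = 835.975 + 16.970 = 852.945 ng/mL·hr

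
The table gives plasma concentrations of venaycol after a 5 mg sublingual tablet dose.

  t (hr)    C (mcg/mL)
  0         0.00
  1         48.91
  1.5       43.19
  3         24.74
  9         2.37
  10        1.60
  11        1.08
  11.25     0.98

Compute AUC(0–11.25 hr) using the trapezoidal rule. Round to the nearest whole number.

AUC = 183 mcg/mL·hr

Trapezoidal AUC_0→11.25:
  [0→1]: (0.00+48.91)/2 × 1 = 24.455
  [1→1.5]: (48.91+43.19)/2 × 0.5 = 23.025
  [1.5→3]: (43.19+24.74)/2 × 1.5 = 50.9475
  [3→9]: (24.74+2.37)/2 × 6 = 81.33
  [9→10]: (2.37+1.60)/2 × 1 = 1.985
  [10→11]: (1.60+1.08)/2 × 1 = 1.34
  [11→11.25]: (1.08+0.98)/2 × 0.25 = 0.2575
  Sum = 183.34 mcg/mL·hr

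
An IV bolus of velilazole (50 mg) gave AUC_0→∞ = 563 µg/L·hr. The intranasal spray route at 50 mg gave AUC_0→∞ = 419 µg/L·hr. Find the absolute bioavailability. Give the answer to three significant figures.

F = (AUC_ev / D_ev) / (AUC_iv / D_iv)
  = (419/50) / (563/50)
  = 8.38 / 11.26 = 0.7442

F = 0.744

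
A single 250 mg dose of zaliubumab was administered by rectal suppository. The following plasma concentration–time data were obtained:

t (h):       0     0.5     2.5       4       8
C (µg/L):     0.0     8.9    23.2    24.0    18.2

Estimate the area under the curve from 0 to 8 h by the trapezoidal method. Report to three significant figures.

Trapezoidal AUC_0→8:
  [0→0.5]: (0.0+8.9)/2 × 0.5 = 2.225
  [0.5→2.5]: (8.9+23.2)/2 × 2 = 32.1
  [2.5→4]: (23.2+24.0)/2 × 1.5 = 35.4
  [4→8]: (24.0+18.2)/2 × 4 = 84.4
  Sum = 154.125 µg/L·h

AUC = 154 µg/L·h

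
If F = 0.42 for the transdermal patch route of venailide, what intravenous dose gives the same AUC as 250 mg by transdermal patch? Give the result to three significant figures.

D_iv = 105 mg

Systemic exposure from an extravascular dose = F × D_ev, so the equivalent IV dose is F × D_ev.
D_iv = F × D_ev = 0.42 × 250 = 105 mg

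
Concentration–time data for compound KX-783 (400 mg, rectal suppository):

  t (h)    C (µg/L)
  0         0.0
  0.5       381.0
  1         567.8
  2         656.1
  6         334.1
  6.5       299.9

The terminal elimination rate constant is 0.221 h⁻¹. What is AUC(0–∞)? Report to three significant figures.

AUC = 4440 µg/L·h

Trapezoidal AUC_0→6.5:
  [0→0.5]: (0.0+381.0)/2 × 0.5 = 95.25
  [0.5→1]: (381.0+567.8)/2 × 0.5 = 237.2
  [1→2]: (567.8+656.1)/2 × 1 = 611.95
  [2→6]: (656.1+334.1)/2 × 4 = 1980.4
  [6→6.5]: (334.1+299.9)/2 × 0.5 = 158.5
  Sum = 3083.3 µg/L·h
Extrapolated tail: C_last / k_e = 299.9 / 0.221 = 1357.014
AUC_0→∞ = 3083.3 + 1357.014 = 4440.314 µg/L·h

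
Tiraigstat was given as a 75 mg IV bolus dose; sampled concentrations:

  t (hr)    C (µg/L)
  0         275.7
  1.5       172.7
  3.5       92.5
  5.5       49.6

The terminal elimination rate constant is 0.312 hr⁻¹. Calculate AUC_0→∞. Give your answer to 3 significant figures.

AUC = 903 µg/L·hr

Trapezoidal AUC_0→5.5:
  [0→1.5]: (275.7+172.7)/2 × 1.5 = 336.3
  [1.5→3.5]: (172.7+92.5)/2 × 2 = 265.2
  [3.5→5.5]: (92.5+49.6)/2 × 2 = 142.1
  Sum = 743.6 µg/L·hr
Extrapolated tail: C_last / k_e = 49.6 / 0.312 = 158.974
AUC_0→∞ = 743.6 + 158.974 = 902.574 µg/L·hr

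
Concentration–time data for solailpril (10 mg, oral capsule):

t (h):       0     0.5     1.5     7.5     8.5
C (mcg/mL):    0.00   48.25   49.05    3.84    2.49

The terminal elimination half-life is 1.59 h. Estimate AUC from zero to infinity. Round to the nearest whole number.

AUC = 228 mcg/mL·h

Trapezoidal AUC_0→8.5:
  [0→0.5]: (0.00+48.25)/2 × 0.5 = 12.0625
  [0.5→1.5]: (48.25+49.05)/2 × 1 = 48.65
  [1.5→7.5]: (49.05+3.84)/2 × 6 = 158.67
  [7.5→8.5]: (3.84+2.49)/2 × 1 = 3.165
  Sum = 222.5475 mcg/mL·h
k_e = ln2 / t½ = 0.693147 / 1.59 = 0.4359 h^-1
Extrapolated tail: C_last / k_e = 2.49 / 0.4359 = 5.712
AUC_0→∞ = 222.5475 + 5.712 = 228.2595 mcg/mL·h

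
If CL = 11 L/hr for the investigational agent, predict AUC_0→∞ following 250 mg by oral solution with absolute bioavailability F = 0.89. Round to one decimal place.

AUC = 20.2 mg/L·hr

AUC_0→∞ = F × Dose / CL
        = 0.89 × 250 / 11 = 20.2273 mg/L·hr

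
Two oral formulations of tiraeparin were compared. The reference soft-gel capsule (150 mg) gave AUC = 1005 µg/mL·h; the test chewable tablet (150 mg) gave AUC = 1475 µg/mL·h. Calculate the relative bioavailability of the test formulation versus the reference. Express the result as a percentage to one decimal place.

F_rel = 146.8%

F_rel = (AUC_test/D_test) / (AUC_ref/D_ref)
      = (1475/150) / (1005/150)
      = 9.83333 / 6.7 = 1.4677 = 146.77%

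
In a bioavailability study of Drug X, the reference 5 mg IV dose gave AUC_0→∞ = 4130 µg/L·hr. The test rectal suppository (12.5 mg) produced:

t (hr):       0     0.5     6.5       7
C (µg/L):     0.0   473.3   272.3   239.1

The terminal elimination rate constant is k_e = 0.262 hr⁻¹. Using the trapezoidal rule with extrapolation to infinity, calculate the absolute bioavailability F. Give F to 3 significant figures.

F = 0.329

Trapezoidal AUC_0→7 (rectal suppository):
  [0→0.5]: (0.0+473.3)/2 × 0.5 = 118.325
  [0.5→6.5]: (473.3+272.3)/2 × 6 = 2236.8
  [6.5→7]: (272.3+239.1)/2 × 0.5 = 127.85
  Sum = 2482.975 µg/L·hr
Tail: C_last/k_e = 239.1/0.262 = 912.595
AUC_0→∞ (rectal suppository) = 2482.975 + 912.595 = 3395.57 µg/L·hr
F = (AUC_ev/D_ev)/(AUC_iv/D_iv) = (3395.57/12.5)/(4130/5) = 271.6456/826 = 0.3289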